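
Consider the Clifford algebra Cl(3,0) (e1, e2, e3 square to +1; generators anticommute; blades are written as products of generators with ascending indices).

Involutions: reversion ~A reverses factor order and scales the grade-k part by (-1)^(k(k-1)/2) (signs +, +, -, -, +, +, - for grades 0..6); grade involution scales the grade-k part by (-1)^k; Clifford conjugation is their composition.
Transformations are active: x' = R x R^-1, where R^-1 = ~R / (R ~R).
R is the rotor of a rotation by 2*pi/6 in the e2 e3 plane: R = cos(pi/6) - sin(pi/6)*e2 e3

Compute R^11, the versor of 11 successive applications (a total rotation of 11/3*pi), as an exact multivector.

Half-angle bookkeeping: 11 applications in e2 e3 add up to rotor phase 11*pi/6 = 11*pi/6, so R^11 = cos(11*pi/6) - sin(11*pi/6)*e2 e3.
cos(11*pi/6) = sqrt(3)/2 and sin(11*pi/6) = -1/2, so R^11 = sqrt(3)/2 + 1/2*e2 e3. The net rotation is 5/3*pi (after discarding 1 full turn, each of which contributes a factor -1 to the rotor); the rotor keeps the half-angle phase exactly.
Answer: sqrt(3)/2 + 1/2*e2 e3


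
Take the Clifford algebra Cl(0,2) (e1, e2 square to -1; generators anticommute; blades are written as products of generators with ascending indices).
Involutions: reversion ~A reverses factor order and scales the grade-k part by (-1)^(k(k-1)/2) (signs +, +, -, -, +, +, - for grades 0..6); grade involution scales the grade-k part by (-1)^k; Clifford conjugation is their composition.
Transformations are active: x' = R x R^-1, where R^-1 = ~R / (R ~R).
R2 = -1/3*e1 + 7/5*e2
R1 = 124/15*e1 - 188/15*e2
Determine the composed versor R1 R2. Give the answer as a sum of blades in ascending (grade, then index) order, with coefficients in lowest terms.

Distribute over the terms of R1 (each basis-blade product reordered to ascending indices, repeated generators contracted through their squares):
(124/15*e1) R2 = 124/45 + 868/75*e1 e2
(-188/15*e2) R2 = 1316/75 - 188/45*e1 e2
Summing the partial products and collecting blades:
Answer: 4568/225 + 1664/225*e1 e2


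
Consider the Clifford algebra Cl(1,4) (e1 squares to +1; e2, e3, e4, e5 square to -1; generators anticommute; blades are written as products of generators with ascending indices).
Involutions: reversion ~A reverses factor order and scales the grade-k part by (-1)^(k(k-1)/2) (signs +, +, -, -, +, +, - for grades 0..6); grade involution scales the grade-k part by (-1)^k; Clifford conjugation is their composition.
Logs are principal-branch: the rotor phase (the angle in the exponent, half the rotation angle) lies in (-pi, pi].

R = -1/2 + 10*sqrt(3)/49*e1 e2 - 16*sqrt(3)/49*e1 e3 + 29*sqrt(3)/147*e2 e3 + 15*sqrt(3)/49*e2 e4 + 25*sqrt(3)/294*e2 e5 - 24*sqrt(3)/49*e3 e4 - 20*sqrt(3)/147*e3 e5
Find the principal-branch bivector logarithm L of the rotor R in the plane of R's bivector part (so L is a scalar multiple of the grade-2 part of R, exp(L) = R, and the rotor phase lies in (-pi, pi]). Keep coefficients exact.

The scalar part of R is -1/2, which pins the rotor phase on the principal branch; dividing the bivector part by the sine of that phase recovers the unit plane, and L is the phase times that plane.
Concretely: cos(phase) = -1/2 gives phase = ±2*pi/3, and since phase/sin(phase) is even the sign is immaterial: L = (phase/sin(phase)) * <R>_2 = (4*sqrt(3)*pi/9) * <R>_2.
Answer: 40*pi/147*e1 e2 - 64*pi/147*e1 e3 + 116*pi/441*e2 e3 + 20*pi/49*e2 e4 + 50*pi/441*e2 e5 - 32*pi/49*e3 e4 - 80*pi/441*e3 e5


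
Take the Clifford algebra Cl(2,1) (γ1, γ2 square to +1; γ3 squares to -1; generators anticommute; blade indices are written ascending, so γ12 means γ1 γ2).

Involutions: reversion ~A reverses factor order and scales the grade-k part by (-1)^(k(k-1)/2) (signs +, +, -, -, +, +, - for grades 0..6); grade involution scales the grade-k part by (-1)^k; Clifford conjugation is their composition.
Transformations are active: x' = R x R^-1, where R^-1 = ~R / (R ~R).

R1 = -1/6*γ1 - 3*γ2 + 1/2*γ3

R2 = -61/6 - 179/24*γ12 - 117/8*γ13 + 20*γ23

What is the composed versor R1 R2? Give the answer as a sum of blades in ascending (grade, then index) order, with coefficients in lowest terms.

Distribute over the terms of R1 (each basis-blade product reordered to ascending indices, repeated generators contracted through their squares):
(-1/6*γ1) R2 = 61/36*γ1 + 179/144*γ2 + 39/16*γ3 - 10/3*γ123
(-3*γ2) R2 = -179/8*γ1 + 61/2*γ2 - 60*γ3 - 351/8*γ123
(1/2*γ3) R2 = -117/16*γ1 + 10*γ2 - 61/12*γ3 - 179/48*γ123
Summing the partial products and collecting blades:
Answer: -4031/144*γ1 + 6011/144*γ2 - 3007/48*γ3 - 815/16*γ123


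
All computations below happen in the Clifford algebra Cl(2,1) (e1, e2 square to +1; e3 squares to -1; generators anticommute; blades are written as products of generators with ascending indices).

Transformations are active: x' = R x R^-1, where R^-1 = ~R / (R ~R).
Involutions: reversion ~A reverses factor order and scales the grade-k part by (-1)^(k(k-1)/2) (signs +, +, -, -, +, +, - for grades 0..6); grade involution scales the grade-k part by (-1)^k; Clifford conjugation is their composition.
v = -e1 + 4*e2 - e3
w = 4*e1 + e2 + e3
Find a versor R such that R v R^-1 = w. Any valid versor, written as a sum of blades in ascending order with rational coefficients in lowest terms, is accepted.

Here q(v) = q(w) = 16; the classical choice R = v + w = 3*e1 + 5*e2 then realises v -> w under the sandwich.
Answer: 3*e1 + 5*e2


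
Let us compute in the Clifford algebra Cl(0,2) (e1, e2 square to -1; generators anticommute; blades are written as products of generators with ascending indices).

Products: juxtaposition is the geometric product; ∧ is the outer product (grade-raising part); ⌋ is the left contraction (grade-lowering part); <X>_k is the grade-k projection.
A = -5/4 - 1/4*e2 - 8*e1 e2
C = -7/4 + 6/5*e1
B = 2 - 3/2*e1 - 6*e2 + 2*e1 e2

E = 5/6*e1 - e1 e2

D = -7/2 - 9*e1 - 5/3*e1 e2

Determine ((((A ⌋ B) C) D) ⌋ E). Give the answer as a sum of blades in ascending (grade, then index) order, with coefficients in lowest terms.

step 1: 12 + 11/8*e1 + 15/2*e2 - 5/2*e1 e2
step 2: -453/20 + 1919/160*e1 - 129/8*e2 - 37/8*e1 e2
step 3: 17233/96 + 60399/320*e1 + 11333/96*e2 - 1459/16*e1 e2
step 4: -31805/128 + 18167/576*e1 + 60399/320*e2 - 17233/96*e1 e2
Answer: -31805/128 + 18167/576*e1 + 60399/320*e2 - 17233/96*e1 e2


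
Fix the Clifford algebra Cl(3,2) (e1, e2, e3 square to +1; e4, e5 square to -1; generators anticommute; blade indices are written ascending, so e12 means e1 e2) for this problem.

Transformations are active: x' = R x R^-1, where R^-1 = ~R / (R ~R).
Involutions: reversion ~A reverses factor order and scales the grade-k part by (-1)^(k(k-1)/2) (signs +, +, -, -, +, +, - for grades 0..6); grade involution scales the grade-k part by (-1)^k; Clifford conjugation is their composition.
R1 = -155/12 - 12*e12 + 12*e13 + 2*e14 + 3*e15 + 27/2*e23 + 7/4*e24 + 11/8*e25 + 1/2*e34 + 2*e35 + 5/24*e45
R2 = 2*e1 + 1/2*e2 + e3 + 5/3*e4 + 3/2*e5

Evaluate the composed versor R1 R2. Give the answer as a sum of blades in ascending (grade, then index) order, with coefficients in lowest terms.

Distribute over the terms of R2 (each basis-blade product reordered to ascending indices, repeated generators contracted through their squares):
R1 (2*e1) = -155/6*e1 + 24*e2 - 24*e3 - 4*e4 - 6*e5 + 27*e123 + 7/2*e124 + 11/4*e125 + e134 + 4*e135 + 5/12*e145
R1 (1/2*e2) = -6*e1 - 155/24*e2 - 27/4*e3 - 7/8*e4 - 11/16*e5 - 6*e123 - e124 - 3/2*e125 + 1/4*e234 + e235 + 5/48*e245
R1 (e3) = 12*e1 + 27/2*e2 - 155/12*e3 - 1/2*e4 - 2*e5 - 12*e123 - 2*e134 - 3*e135 - 7/4*e234 - 11/8*e235 + 5/24*e345
R1 (5/3*e4) = -10/3*e1 - 35/12*e2 - 5/6*e3 - 775/36*e4 + 25/72*e5 - 20*e124 + 20*e134 - 5*e145 + 45/2*e234 - 55/24*e245 - 10/3*e345
R1 (3/2*e5) = -9/2*e1 - 33/16*e2 - 3*e3 - 5/16*e4 - 155/8*e5 - 18*e125 + 18*e135 + 3*e145 + 81/4*e235 + 21/8*e245 + 3/4*e345
Summing the partial products and collecting blades:
Answer: -83/3*e1 + 417/16*e2 - 95/2*e3 - 3919/144*e4 - 3991/144*e5 + 9*e123 - 35/2*e124 - 67/4*e125 + 19*e134 + 19*e135 - 19/12*e145 + 21*e234 + 159/8*e235 + 7/16*e245 - 19/8*e345


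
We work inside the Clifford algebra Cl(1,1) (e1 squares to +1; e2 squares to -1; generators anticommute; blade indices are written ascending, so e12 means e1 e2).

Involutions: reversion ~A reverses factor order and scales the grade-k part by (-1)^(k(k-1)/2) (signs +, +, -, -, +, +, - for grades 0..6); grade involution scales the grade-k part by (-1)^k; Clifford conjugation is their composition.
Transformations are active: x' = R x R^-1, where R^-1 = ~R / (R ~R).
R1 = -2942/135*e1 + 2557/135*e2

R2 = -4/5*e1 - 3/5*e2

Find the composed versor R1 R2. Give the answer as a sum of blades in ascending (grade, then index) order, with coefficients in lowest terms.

Distribute over the terms of R1 (each basis-blade product reordered to ascending indices, repeated generators contracted through their squares):
(-2942/135*e1) R2 = 11768/675 + 2942/225*e12
(2557/135*e2) R2 = 2557/225 + 10228/675*e12
Summing the partial products and collecting blades:
Answer: 19439/675 + 19054/675*e12


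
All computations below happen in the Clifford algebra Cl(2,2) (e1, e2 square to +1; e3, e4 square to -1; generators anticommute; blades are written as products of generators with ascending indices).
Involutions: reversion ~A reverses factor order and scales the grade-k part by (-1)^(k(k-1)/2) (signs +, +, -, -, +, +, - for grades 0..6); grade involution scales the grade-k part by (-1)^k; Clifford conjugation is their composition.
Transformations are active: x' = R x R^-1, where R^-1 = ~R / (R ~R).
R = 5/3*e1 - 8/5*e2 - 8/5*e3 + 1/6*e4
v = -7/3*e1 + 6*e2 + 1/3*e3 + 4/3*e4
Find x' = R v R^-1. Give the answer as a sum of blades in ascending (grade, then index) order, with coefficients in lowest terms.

~R = 5/3*e1 - 8/5*e2 - 8/5*e3 + 1/6*e4, and R ~R = 11/4, so R^-1 = ~R / (11/4).
R v = -593/45 + 94/15*e1 e2 - 143/45*e1 e3 + 47/18*e1 e4 + 136/15*e2 e3 - 47/15*e2 e4 - 197/90*e3 e4
Answer: -4051/297*e1 + 23102/2475*e2 + 37127/2475*e3 - 4352/1485*e4


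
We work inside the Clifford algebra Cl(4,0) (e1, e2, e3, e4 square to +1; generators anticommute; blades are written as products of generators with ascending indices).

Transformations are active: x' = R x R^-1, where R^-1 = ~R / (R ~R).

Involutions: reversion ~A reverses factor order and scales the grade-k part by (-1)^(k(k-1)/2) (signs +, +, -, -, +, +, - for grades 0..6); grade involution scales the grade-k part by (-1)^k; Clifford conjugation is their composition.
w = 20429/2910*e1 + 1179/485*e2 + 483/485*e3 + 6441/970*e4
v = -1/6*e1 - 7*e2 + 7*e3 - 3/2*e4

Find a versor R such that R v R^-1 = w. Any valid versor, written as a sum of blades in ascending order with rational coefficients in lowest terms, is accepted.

Equal squares first: v^2 = w^2 = 1805/18. Then v + w = 3324/485*e1 - 2216/485*e2 + 3878/485*e3 + 2493/485*e4 is a versor taking v to w, provided it is invertible.
Answer: 3324/485*e1 - 2216/485*e2 + 3878/485*e3 + 2493/485*e4


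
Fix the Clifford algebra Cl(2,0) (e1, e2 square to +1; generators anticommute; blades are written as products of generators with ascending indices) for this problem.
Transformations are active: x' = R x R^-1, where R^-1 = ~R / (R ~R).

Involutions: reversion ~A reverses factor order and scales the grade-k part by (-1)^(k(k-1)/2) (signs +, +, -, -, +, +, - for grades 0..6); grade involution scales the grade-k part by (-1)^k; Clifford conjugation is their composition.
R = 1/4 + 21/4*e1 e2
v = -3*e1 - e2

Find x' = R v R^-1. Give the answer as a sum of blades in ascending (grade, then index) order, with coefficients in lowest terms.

~R = 1/4 - 21/4*e1 e2, and R ~R = 221/8, so R^-1 = ~R / (221/8).
R v = -6*e1 + 31/2*e2
Answer: 639/221*e1 + 283/221*e2


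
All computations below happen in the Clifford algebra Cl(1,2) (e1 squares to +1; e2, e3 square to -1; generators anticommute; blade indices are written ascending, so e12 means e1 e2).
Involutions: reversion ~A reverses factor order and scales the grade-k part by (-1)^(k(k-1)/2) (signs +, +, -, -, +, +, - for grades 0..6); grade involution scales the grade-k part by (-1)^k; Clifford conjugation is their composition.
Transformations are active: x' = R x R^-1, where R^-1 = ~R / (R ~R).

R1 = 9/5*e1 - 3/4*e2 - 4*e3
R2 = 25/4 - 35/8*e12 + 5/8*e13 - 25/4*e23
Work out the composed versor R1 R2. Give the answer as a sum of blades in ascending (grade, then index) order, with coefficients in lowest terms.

Distribute over the terms of R1 (each basis-blade product reordered to ascending indices, repeated generators contracted through their squares):
(9/5*e1) R2 = 45/4*e1 - 63/8*e2 + 9/8*e3 - 45/4*e123
(-3/4*e2) R2 = 105/32*e1 - 75/16*e2 - 75/16*e3 + 15/32*e123
(-4*e3) R2 = -5/2*e1 + 25*e2 - 25*e3 + 35/2*e123
Summing the partial products and collecting blades:
Answer: 385/32*e1 + 199/16*e2 - 457/16*e3 + 215/32*e123


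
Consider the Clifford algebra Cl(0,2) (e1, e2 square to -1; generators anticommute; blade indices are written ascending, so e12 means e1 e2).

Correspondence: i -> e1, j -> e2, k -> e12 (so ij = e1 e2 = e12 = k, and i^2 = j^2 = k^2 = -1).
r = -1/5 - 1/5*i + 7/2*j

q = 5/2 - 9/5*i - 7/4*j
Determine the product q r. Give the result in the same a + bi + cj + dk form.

In blades: q = 5/2 - 9/5*e1 - 7/4*e2, r = -1/5 - 1/5*e1 + 7/2*e2.
Distribute q over r term by term (generator squares from the signature, products reordered to ascending indices): (5/2)*r = -1/2 - 1/2*e1 + 35/4*e2; (-9/5*e1)*r = -9/25 + 9/25*e1 - 63/10*e12; (-7/4*e2)*r = 49/8 + 7/20*e2 - 7/20*e12.
Sum: 1053/200 - 7/50*e1 + 91/10*e2 - 133/20*e12; translating back through the correspondence:
Answer: 1053/200 - 7/50*i + 91/10*j - 133/20*k


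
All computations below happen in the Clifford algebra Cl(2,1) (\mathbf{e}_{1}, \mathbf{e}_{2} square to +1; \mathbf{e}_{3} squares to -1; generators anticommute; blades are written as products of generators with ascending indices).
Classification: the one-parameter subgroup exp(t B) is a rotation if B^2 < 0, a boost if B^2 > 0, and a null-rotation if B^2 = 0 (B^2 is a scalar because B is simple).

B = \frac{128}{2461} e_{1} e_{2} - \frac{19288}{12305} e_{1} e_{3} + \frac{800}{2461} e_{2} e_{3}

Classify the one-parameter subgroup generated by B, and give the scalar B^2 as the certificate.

B^2 term by term: the squares give (\frac{128}{2461})^2*(e_{1} e_{2})^2 + (-\frac{19288}{12305})^2*(e_{1} e_{3})^2 + (\frac{800}{2461})^2*(e_{2} e_{3})^2 = \frac{16384}{6056521}*(-1) + \frac{372026944}{151413025}*(+1) + \frac{640000}{6056521}*(+1) = \frac{64}{25} (each basis 2-blade squares to minus the product of its generators' squares); cross terms between blades sharing an index anticommute and cancel. So B^2 = \frac{64}{25}.
Answer: boost, certificate B^2 = \frac{64}{25}. Key observation: B^2 = \frac{64}{25} is a conjugation invariant, so its sign decides the class regardless of the surface form of B.


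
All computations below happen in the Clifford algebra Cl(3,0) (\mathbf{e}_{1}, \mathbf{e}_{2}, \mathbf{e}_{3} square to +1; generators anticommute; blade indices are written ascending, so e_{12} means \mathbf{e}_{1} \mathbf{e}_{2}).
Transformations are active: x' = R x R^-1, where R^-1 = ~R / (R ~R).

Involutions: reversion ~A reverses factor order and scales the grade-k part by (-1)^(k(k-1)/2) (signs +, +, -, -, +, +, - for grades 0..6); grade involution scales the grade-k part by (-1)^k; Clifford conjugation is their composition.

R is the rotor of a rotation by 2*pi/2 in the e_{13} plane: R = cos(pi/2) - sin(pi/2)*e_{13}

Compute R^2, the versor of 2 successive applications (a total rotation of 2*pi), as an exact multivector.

Because a rotor carries half the rotation angle, composing 2 copies of this e_{13}-plane rotor multiplies the phase: 2*(pi/2) = \pi, hence R^2 = cos(\pi) - sin(\pi)*e_{13}.
cos(\pi) = -1 and sin(\pi) = 0, so R^2 = -1. The total rotation 2*pi is 1 full turn, so every vector returns to itself, yet the rotor is -1, on the OTHER sheet of the double cover (an odd number of 2*pi turns).
Answer: -1


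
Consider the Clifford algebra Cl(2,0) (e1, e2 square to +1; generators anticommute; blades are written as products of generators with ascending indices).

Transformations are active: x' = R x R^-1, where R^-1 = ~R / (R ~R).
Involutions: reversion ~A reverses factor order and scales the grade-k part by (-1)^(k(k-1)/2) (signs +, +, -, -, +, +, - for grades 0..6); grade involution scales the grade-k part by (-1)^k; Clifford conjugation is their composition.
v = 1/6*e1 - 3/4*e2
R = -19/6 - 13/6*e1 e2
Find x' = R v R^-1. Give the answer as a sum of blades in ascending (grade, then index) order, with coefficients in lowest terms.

~R = -19/6 + 13/6*e1 e2, and R ~R = 265/18, so R^-1 = ~R / (265/18).
R v = 79/72*e1 + 197/72*e2
Answer: -677/1060*e1 - 679/1590*e2


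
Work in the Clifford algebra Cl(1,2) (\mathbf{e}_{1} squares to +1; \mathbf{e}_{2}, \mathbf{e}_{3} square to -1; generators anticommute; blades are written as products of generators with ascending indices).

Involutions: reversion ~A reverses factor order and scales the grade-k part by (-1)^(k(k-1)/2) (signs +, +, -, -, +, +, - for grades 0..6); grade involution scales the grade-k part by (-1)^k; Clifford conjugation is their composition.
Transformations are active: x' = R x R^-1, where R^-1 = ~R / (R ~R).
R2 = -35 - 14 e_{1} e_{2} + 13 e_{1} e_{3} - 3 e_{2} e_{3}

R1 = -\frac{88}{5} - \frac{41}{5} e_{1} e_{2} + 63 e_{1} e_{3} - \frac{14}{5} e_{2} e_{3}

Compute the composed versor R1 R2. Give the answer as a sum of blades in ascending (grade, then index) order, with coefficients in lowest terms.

Distribute over the terms of R1 (each basis-blade product reordered to ascending indices, repeated generators contracted through their squares):
(-\frac{88}{5}) R2 = 616 + \frac{1232}{5} e_{1} e_{2} - \frac{1144}{5} e_{1} e_{3} + \frac{264}{5} e_{2} e_{3}
(-\frac{41}{5} e_{1} e_{2}) R2 = \frac{574}{5} + 287 e_{1} e_{2} - \frac{123}{5} e_{1} e_{3} + \frac{533}{5} e_{2} e_{3}
(63 e_{1} e_{3}) R2 = 819 - 189 e_{1} e_{2} - 2205 e_{1} e_{3} - 882 e_{2} e_{3}
(-\frac{14}{5} e_{2} e_{3}) R2 = -\frac{42}{5} + \frac{182}{5} e_{1} e_{2} + \frac{196}{5} e_{1} e_{3} + 98 e_{2} e_{3}
Summing the partial products and collecting blades:
Answer: \frac{7707}{5} + \frac{1904}{5} e_{1} e_{2} - \frac{12096}{5} e_{1} e_{3} - \frac{3123}{5} e_{2} e_{3}


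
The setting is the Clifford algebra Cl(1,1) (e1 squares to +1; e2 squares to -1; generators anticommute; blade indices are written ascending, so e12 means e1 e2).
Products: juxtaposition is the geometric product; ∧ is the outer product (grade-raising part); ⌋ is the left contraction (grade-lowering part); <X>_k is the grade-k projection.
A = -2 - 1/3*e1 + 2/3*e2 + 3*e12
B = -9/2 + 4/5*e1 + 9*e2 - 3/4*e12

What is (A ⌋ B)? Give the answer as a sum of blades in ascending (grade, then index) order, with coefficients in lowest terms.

step 1: 29/60 - 21/10*e1 - 71/4*e2 + 3/2*e12
Answer: 29/60 - 21/10*e1 - 71/4*e2 + 3/2*e12


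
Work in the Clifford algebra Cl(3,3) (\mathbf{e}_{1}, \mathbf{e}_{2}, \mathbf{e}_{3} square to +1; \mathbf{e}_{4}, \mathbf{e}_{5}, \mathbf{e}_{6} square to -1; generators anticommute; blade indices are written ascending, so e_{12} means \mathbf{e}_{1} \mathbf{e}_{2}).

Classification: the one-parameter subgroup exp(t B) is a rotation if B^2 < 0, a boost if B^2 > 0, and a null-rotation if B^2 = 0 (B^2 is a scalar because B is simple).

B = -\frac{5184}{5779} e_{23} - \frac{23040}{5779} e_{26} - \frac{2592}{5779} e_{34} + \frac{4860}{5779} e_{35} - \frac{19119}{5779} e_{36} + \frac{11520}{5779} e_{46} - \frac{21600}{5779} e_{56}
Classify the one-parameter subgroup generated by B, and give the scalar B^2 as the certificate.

B^2 term by term: the squares give (-\frac{5184}{5779})^2*(e_{23})^2 + (-\frac{23040}{5779})^2*(e_{26})^2 + (-\frac{2592}{5779})^2*(e_{34})^2 + (\frac{4860}{5779})^2*(e_{35})^2 + (-\frac{19119}{5779})^2*(e_{36})^2 + (\frac{11520}{5779})^2*(e_{46})^2 + (-\frac{21600}{5779})^2*(e_{56})^2 = \frac{26873856}{33396841}*(-1) + \frac{530841600}{33396841}*(+1) + \frac{6718464}{33396841}*(+1) + \frac{23619600}{33396841}*(+1) + \frac{365536161}{33396841}*(+1) + \frac{132710400}{33396841}*(-1) + \frac{466560000}{33396841}*(-1) = 9 (each basis 2-blade squares to minus the product of its generators' squares); cross terms between blades sharing an index anticommute and cancel; the commuting (index-disjoint) pairs give grade-4 terms 2*c*c'*(blade product), which cancel blade by blade — e_{2346}: -\frac{119439360}{33396841} + \frac{119439360}{33396841} = 0; e_{2356}: \frac{223948800}{33396841} - \frac{223948800}{33396841} = 0; e_{3456}: \frac{111974400}{33396841} - \frac{111974400}{33396841} = 0 — confirming B is simple. So B^2 = 9.
Answer: boost, certificate B^2 = 9. B^2 = 9 is basis-independent, so its sign is the whole story.


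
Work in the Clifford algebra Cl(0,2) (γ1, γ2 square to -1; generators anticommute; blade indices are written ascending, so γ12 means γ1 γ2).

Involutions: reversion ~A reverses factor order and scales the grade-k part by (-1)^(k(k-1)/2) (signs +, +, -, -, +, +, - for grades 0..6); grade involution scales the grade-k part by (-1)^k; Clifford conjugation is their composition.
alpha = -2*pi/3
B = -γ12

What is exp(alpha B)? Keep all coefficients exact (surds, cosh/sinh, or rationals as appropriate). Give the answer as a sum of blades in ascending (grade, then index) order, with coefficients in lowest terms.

B^2 = (-1)^2*(γ12)^2 = 1*(-1) = -1 (a basis 2-blade squares to minus the product of its generators' squares).
B^2 = -1 — a negative square means the series sums to a rotation: l = 1, alpha*l = -2*pi/3, so exp(alpha B) = cos(-2*pi/3) + (sin(-2*pi/3)/1)*B = -1/2 + (-sqrt(3)/2)*B.
Answer: -1/2 + sqrt(3)/2*γ12


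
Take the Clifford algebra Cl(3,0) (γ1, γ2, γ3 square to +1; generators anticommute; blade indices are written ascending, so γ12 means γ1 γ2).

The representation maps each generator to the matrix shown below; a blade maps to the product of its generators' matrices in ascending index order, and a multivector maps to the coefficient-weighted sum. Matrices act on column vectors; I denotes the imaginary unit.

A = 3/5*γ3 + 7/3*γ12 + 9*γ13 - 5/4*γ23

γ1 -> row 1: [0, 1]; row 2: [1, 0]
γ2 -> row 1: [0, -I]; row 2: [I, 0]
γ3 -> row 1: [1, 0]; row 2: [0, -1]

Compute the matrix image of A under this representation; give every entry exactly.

Bivector images (products of the table entries): rho(γ12) = rho(γ1)rho(γ2) = row 1: [I, 0]; row 2: [0, -I]; rho(γ13) = rho(γ1)rho(γ3) = row 1: [0, -1]; row 2: [1, 0]; rho(γ23) = rho(γ2)rho(γ3) = row 1: [0, I]; row 2: [I, 0].
M = (3/5)*rho(γ3) + (7/3)*rho(γ12) + (9)*rho(γ13) + (-5/4)*rho(γ23), summed entrywise:
Answer: row 1: [3/5 + 7*I/3, -9 - 5*I/4]; row 2: [9 - 5*I/4, -3/5 - 7*I/3]


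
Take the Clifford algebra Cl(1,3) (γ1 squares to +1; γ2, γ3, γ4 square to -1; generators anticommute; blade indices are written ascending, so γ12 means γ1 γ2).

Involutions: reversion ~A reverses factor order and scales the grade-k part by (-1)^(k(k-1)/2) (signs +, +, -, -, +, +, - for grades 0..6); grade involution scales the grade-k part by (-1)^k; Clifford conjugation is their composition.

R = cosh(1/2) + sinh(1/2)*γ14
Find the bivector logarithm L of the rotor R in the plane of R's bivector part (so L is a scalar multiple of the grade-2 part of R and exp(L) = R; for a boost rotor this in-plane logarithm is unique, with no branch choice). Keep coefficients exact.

The scalar part of R is cosh(1/2), giving the rapidity magnitude (cosh is even); the bivector part supplies orientation, its quotient by sinh of the rapidity is the plane, and L = rapidity * plane — unique in that plane, since flipping both signs leaves L unchanged.
Concretely: cosh(rapidity) = cosh(1/2) gives rapidity = ±1/2, and since rapidity/sinh(rapidity) is even the sign is immaterial: L = (rapidity/sinh(rapidity)) * <R>_2 = (1/(2*sinh(1/2))) * <R>_2.
Answer: 1/2*γ14


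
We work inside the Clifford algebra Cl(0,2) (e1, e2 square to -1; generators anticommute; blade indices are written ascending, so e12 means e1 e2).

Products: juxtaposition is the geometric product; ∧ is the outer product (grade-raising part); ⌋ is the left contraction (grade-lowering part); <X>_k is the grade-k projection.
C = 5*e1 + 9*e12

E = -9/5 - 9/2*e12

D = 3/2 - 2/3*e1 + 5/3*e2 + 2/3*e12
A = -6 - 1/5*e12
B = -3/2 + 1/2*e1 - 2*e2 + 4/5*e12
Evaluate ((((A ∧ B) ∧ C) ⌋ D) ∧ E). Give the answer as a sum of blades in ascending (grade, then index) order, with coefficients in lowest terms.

step 1: 9 - 3*e1 + 12*e2 - 9/2*e12
step 2: 45*e1 + 21*e12
step 3: 16 - 30*e2
step 4: -144/5 + 54*e2 - 72*e12
Answer: -144/5 + 54*e2 - 72*e12


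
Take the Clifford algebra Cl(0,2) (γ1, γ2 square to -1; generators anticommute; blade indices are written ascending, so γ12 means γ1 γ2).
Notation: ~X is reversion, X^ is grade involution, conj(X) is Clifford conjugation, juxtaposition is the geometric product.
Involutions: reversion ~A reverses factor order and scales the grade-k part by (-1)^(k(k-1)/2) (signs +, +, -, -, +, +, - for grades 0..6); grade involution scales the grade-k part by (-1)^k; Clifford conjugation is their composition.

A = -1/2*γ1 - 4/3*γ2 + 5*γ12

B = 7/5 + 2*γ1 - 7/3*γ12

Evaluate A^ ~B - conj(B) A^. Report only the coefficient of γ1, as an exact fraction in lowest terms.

first term: -38/3 + 343/90*γ1 + 107/10*γ2 + 13/3*γ12
second term: -32/3 - 217/90*γ1 + 391/30*γ2 + 13/3*γ12
Answer: 56/9


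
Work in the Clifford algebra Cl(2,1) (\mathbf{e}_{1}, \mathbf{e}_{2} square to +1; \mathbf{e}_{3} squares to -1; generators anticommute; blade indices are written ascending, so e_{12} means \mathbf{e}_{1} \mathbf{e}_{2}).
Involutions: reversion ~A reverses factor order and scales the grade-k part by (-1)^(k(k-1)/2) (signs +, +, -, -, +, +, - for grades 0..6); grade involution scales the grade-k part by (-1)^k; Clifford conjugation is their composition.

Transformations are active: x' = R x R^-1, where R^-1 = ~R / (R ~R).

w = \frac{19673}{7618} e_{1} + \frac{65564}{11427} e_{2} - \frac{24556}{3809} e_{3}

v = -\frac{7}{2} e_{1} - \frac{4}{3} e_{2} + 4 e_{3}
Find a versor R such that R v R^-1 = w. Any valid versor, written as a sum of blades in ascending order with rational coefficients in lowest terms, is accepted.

The midline construction: v and w both square to -\frac{71}{36}, so reflecting in their sum -\frac{3495}{3809} e_{1} + \frac{16776}{3809} e_{2} - \frac{9320}{3809} e_{3} exchanges them.
Answer: -\frac{3495}{3809} e_{1} + \frac{16776}{3809} e_{2} - \frac{9320}{3809} e_{3}


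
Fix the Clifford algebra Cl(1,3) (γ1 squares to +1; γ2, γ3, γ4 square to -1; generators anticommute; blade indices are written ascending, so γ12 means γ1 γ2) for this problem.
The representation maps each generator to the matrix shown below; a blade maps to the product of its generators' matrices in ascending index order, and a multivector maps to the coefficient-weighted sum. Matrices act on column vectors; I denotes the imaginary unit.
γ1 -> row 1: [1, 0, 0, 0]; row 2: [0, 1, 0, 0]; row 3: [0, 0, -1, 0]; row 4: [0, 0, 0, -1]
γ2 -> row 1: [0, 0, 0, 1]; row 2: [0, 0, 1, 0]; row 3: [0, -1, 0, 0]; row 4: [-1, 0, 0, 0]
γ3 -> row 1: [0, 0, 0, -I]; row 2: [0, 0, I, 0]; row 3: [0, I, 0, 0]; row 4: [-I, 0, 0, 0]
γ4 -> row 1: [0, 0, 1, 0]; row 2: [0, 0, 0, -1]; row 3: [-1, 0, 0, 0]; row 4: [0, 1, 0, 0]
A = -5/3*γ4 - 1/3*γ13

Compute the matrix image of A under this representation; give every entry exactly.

Bivector images (products of the table entries): rho(γ13) = rho(γ1)rho(γ3) = row 1: [0, 0, 0, -I]; row 2: [0, 0, I, 0]; row 3: [0, -I, 0, 0]; row 4: [I, 0, 0, 0].
M = (-5/3)*rho(γ4) + (-1/3)*rho(γ13), summed entrywise:
Answer: row 1: [0, 0, -5/3, I/3]; row 2: [0, 0, -I/3, 5/3]; row 3: [5/3, I/3, 0, 0]; row 4: [-I/3, -5/3, 0, 0]


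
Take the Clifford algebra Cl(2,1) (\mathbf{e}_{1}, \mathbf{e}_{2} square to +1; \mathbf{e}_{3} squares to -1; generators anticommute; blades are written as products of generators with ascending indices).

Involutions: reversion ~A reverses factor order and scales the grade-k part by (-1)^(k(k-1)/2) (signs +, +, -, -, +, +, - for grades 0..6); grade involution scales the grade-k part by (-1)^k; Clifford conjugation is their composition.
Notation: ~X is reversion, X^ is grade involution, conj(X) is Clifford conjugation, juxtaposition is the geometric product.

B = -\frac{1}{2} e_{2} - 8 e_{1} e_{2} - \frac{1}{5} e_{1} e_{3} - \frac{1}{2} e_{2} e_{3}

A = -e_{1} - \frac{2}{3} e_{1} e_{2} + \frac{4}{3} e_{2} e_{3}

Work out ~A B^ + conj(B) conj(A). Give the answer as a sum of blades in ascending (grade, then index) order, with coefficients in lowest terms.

first term: 6 + \frac{1}{3} e_{1} + 8 e_{2} + \frac{13}{15} e_{3} - \frac{23}{30} e_{1} e_{2} - 11 e_{1} e_{3} + \frac{2}{15} e_{2} e_{3} + \frac{1}{2} e_{1} e_{2} e_{3}
second term: -6 - \frac{1}{3} e_{1} - 8 e_{2} - \frac{13}{15} e_{3} - \frac{23}{30} e_{1} e_{2} - 11 e_{1} e_{3} + \frac{2}{15} e_{2} e_{3} + \frac{1}{2} e_{1} e_{2} e_{3}
Answer: -\frac{23}{15} e_{1} e_{2} - 22 e_{1} e_{3} + \frac{4}{15} e_{2} e_{3} + e_{1} e_{2} e_{3}


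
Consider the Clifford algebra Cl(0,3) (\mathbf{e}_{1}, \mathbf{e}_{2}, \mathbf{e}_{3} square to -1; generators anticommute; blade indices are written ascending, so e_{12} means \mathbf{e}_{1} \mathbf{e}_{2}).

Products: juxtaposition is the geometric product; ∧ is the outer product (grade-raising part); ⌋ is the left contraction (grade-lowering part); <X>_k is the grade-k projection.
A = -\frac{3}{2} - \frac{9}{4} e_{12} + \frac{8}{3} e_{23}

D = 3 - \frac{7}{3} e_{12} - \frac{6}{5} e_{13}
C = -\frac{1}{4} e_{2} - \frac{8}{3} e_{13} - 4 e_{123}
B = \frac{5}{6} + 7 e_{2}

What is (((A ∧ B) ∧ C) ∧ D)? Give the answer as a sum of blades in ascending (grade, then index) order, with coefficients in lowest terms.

step 1: -\frac{5}{4} - \frac{21}{2} e_{2} - \frac{15}{8} e_{12} + \frac{20}{9} e_{23}
step 2: \frac{5}{16} e_{2} + \frac{10}{3} e_{13} - 23 e_{123}
step 3: \frac{15}{16} e_{2} + 10 e_{13} - \frac{549}{8} e_{123}
Answer: \frac{15}{16} e_{2} + 10 e_{13} - \frac{549}{8} e_{123}


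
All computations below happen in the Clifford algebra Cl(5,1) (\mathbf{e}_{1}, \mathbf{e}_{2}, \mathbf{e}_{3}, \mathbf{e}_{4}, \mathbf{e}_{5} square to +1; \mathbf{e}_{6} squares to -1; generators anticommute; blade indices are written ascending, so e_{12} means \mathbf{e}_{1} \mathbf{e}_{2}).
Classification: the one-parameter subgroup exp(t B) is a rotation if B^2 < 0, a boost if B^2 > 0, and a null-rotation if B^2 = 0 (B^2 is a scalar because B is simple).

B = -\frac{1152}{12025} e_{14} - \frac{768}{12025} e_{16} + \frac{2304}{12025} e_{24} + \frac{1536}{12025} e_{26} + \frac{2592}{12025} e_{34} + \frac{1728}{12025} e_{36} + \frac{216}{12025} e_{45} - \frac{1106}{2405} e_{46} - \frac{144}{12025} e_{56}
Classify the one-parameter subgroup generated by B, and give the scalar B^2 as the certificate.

B^2 term by term: the squares give (-\frac{1152}{12025})^2*(e_{14})^2 + (-\frac{768}{12025})^2*(e_{16})^2 + (\frac{2304}{12025})^2*(e_{24})^2 + (\frac{1536}{12025})^2*(e_{26})^2 + (\frac{2592}{12025})^2*(e_{34})^2 + (\frac{1728}{12025})^2*(e_{36})^2 + (\frac{216}{12025})^2*(e_{45})^2 + (-\frac{1106}{2405})^2*(e_{46})^2 + (-\frac{144}{12025})^2*(e_{56})^2 = \frac{1327104}{144600625}*(-1) + \frac{589824}{144600625}*(+1) + \frac{5308416}{144600625}*(-1) + \frac{2359296}{144600625}*(+1) + \frac{6718464}{144600625}*(-1) + \frac{2985984}{144600625}*(+1) + \frac{46656}{144600625}*(-1) + \frac{1223236}{5784025}*(+1) + \frac{20736}{144600625}*(+1) = \frac{4}{25} (each basis 2-blade squares to minus the product of its generators' squares); cross terms between blades sharing an index anticommute and cancel; the commuting (index-disjoint) pairs give grade-4 terms 2*c*c'*(blade product), which cancel blade by blade — e_{1246}: \frac{3538944}{144600625} - \frac{3538944}{144600625} = 0; e_{1346}: \frac{3981312}{144600625} - \frac{3981312}{144600625} = 0; e_{1456}: \frac{331776}{144600625} - \frac{331776}{144600625} = 0; e_{2346}: -\frac{7962624}{144600625} + \frac{7962624}{144600625} = 0; e_{2456}: -\frac{663552}{144600625} + \frac{663552}{144600625} = 0; e_{3456}: -\frac{746496}{144600625} + \frac{746496}{144600625} = 0 — confirming B is simple. So B^2 = \frac{4}{25}.
Answer: boost, certificate B^2 = \frac{4}{25}. One invariant decides it: the square \frac{4}{25} survives every conjugation, and its sign is exactly the classification.


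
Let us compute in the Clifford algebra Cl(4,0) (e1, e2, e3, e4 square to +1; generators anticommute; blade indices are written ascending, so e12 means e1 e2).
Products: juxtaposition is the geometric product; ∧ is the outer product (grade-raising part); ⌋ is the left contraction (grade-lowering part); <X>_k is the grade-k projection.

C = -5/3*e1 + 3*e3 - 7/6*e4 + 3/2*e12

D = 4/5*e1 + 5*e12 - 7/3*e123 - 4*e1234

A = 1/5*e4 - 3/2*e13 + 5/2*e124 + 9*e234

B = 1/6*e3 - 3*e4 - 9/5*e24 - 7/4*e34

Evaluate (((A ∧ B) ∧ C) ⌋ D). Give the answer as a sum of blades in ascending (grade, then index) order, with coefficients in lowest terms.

step 1: -1/30*e34 + 9/2*e134 - 187/60*e1234
step 2: 1/18*e134 - 1/20*e1234
step 3: 1/5 + 2/9*e2
Answer: 1/5 + 2/9*e2


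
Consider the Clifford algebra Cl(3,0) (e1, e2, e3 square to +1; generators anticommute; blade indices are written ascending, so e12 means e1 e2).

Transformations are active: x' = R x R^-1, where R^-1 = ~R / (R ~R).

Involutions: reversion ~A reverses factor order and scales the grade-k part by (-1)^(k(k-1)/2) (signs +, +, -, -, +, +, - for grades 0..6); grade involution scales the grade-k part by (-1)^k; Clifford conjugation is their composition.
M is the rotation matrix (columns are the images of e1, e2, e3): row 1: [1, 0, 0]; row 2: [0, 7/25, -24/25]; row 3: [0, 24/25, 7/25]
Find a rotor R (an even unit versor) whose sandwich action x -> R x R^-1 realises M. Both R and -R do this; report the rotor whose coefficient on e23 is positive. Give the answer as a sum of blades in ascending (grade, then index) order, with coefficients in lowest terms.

Method: write R = a + b12*e12 + b13*e13 + b23*e23 with a^2 + b12^2 + b13^2 + b23^2 = 1 (so R^-1 = ~R). Expanding the columns R e_j ~R gives tr M = 4a^2 - 1 and, from the antisymmetric part, M21 - M12 = -4a*b12, M13 - M31 = 4a*b13, M32 - M23 = -4a*b23.
Here tr M = 39/25, so a^2 = (1 + tr M)/4 = 16/25 and a = ±4/5. Taking a = 4/5: M21 - M12 = 0, M13 - M31 = 0, M32 - M23 = 48/25, giving b12 = 0, b13 = 0, b23 = -3/5, i.e. R = 4/5 - 3/5*e23.
Its e23 coefficient is negative, so report the other preimage -R.
Answer: -4/5 + 3/5*e23. Key observation: the double cover Spin(3) -> SO(3) sends R and -R to the same matrix (trace 39/25 here), so the stated sign of the e23 coefficient is what selects one sheet.


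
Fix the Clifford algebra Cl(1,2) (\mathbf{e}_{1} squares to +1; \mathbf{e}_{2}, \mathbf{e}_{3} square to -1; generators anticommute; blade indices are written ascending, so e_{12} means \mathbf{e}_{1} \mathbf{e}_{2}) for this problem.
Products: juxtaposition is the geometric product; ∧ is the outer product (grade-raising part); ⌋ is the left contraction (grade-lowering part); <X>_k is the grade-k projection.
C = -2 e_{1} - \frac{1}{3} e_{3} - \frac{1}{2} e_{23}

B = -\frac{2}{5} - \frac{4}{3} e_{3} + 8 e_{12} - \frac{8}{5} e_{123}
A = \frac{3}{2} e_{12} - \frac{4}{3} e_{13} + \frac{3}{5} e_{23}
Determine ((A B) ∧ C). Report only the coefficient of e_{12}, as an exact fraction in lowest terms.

step 1: 12 - \frac{184}{225} e_{1} - \frac{4}{3} e_{2} - \frac{12}{5} e_{3} - \frac{3}{5} e_{12} + \frac{16}{3} e_{13} - \frac{818}{75} e_{23} - 2 e_{123}
step 2: -24 e_{1} - 4 e_{3} - \frac{8}{3} e_{12} - \frac{3056}{675} e_{13} - \frac{50}{9} e_{23} + \frac{1009}{45} e_{123}
Answer: -\frac{8}{3}


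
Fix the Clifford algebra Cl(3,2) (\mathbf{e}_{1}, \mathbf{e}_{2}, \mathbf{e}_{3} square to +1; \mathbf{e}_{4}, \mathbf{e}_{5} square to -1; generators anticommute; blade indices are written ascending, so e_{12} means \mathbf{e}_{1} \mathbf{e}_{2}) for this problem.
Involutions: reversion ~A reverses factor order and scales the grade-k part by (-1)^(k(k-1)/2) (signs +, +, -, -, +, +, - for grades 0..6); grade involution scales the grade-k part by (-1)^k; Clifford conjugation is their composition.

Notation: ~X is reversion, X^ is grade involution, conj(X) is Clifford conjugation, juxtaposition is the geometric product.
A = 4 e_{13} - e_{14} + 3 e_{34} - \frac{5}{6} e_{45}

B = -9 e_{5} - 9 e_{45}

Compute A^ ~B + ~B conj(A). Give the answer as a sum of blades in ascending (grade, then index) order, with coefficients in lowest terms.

first term: \frac{15}{2} - \frac{15}{2} e_{4} + 9 e_{15} - 27 e_{35} - 36 e_{135} + 9 e_{145} - 27 e_{345} + 36 e_{1345}
second term: -\frac{15}{2} - \frac{15}{2} e_{4} + 9 e_{15} - 27 e_{35} + 36 e_{135} - 9 e_{145} + 27 e_{345} - 36 e_{1345}
Answer: -15 e_{4} + 18 e_{15} - 54 e_{35}


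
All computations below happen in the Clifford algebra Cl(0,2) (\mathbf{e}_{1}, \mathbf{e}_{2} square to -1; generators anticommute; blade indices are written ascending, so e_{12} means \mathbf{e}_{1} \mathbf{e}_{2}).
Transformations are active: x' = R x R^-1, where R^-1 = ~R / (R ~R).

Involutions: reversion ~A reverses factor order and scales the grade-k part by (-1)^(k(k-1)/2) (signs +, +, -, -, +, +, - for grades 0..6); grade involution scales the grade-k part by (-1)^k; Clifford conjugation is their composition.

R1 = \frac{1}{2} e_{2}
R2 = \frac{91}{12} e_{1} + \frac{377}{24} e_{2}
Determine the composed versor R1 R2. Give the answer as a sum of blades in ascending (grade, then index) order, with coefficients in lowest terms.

Distribute over the terms of R1 (each basis-blade product reordered to ascending indices, repeated generators contracted through their squares):
(\frac{1}{2} e_{2}) R2 = -\frac{377}{48} - \frac{91}{24} e_{12}
Answer: -\frac{377}{48} - \frac{91}{24} e_{12}


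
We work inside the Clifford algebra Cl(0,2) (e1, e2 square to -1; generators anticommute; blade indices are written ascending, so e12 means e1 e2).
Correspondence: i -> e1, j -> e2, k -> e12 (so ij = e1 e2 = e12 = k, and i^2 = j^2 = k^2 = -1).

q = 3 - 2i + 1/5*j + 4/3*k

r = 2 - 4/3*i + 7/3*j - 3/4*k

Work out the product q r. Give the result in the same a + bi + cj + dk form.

In blades: q = 3 - 2*e1 + 1/5*e2 + 4/3*e12, r = 2 - 4/3*e1 + 7/3*e2 - 3/4*e12.
Distribute q over r term by term (generator squares from the signature, products reordered to ascending indices): (3)*r = 6 - 4*e1 + 7*e2 - 9/4*e12; (-2*e1)*r = -8/3 - 4*e1 - 3/2*e2 - 14/3*e12; (1/5*e2)*r = -7/15 - 3/20*e1 + 2/5*e2 + 4/15*e12; (4/3*e12)*r = 1 - 28/9*e1 - 16/9*e2 + 8/3*e12.
Sum: 58/15 - 2027/180*e1 + 371/90*e2 - 239/60*e12; translating back through the correspondence:
Answer: 58/15 - 2027/180*i + 371/90*j - 239/60*k


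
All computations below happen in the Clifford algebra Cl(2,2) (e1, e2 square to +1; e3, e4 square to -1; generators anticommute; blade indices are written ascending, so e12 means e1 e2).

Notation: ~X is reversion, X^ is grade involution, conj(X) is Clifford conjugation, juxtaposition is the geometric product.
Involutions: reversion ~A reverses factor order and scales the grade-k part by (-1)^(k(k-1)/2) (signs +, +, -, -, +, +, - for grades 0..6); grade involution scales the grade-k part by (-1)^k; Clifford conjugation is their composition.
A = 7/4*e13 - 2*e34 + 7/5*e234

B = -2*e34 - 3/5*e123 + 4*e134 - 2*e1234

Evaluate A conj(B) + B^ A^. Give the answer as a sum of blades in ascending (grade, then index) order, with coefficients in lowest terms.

first term: 4 + 26/5*e1 - 7/4*e2 + 7*e4 + 8/5*e12 - 133/50*e14 + 7/2*e24 + 6/5*e124
second term: -4 - 54/5*e1 - 77/20*e2 - 7*e4 - 48/5*e12 - 217/50*e14 + 7/2*e24 + 6/5*e124
Answer: -28/5*e1 - 28/5*e2 - 8*e12 - 7*e14 + 7*e24 + 12/5*e124


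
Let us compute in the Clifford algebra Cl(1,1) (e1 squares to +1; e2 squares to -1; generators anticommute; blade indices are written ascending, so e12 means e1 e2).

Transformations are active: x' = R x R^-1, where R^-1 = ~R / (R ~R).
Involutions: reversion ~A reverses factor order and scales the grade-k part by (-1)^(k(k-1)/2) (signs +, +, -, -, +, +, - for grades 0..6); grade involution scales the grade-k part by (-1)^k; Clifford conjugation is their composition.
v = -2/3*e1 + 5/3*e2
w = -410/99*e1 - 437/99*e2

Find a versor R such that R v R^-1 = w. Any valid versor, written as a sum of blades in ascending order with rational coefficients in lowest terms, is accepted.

Key observation: q(v) = q(w) = -7/3 (sandwiches preserve the norm), so R = v + w = -476/99*e1 - 272/99*e2 works whenever it is invertible — the component of v along it is kept and (v - w)/2 reverses, sending v to w.
Answer: -476/99*e1 - 272/99*e2
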